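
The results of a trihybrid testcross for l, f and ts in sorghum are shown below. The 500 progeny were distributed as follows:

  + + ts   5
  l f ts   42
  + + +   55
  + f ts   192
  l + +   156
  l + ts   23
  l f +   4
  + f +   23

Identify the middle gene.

f

The two most frequent reciprocal classes, + f ts and l + +, are the parental types, so the F1 was + f ts / l + +.
The two rarest classes, + + ts and l f +, are the double crossovers. Comparing them with the parentals, only the f allele has switched, so f is the middle locus and the order is ts – f – l.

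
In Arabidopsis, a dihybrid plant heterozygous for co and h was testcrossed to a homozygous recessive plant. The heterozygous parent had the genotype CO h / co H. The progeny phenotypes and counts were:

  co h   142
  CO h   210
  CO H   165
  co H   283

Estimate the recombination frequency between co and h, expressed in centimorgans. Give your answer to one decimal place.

The recombinant classes are CO H and co h: 165 + 142 = 307.
Recombination frequency = 307/800 = 0.3837 ≈ 38.4%, i.e. 38.4 centimorgans.

38.4 centimorgans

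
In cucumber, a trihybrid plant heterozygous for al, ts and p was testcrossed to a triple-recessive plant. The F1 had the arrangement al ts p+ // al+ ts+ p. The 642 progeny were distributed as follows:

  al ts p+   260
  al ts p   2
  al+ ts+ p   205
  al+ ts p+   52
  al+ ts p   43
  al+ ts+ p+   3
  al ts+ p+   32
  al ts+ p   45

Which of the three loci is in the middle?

p

The two rarest classes, al ts p and al+ ts+ p+, are the double crossovers. Comparing them with the parentals, only the p allele has switched, so p is the middle locus and the order is al – p – ts.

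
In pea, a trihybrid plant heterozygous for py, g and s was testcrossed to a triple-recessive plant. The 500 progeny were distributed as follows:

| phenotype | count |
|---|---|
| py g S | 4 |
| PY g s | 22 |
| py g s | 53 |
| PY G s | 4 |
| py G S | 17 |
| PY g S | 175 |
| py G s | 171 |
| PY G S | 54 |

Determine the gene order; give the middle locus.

py

The two most frequent reciprocal classes, py G s and PY g S, are the parental types, so the F1 was py G s / PY g S.
The two rarest classes, PY G s and py g S, are the double crossovers. Comparing them with the parentals, only the py allele has switched, so py is the middle locus and the order is g – py – s.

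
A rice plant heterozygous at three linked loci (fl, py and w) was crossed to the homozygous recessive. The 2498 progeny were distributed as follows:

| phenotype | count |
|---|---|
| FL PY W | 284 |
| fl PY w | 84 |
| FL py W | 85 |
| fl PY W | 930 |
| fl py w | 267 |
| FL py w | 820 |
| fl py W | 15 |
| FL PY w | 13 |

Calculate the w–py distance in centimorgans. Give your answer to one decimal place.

The two most frequent reciprocal classes, FL py w and fl PY W, are the parental types, so the F1 was FL py w / fl PY W.
The two rarest classes, FL PY w and fl py W, are the double crossovers. Comparing them with the parentals, only the py allele has switched, so py is the middle locus and the order is w – py – fl.
Crossovers in the w–py interval produce the single-crossover classes FL py W and fl PY w (85 + 84 = 169) plus the double crossovers (28).
RF(w–py) = (169 + 28) / 2498 = 197/2498 = 0.0789 → 7.9 centimorgans.

7.9 centimorgans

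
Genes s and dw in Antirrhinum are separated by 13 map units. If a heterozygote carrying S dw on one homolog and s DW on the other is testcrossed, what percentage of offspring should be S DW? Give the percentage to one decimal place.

A map distance of 13 map units corresponds to a recombination frequency of 0.130.
The F1 is S dw / s DW, so S DW is a recombinant gamete class with expected frequency r/2 = 0.130/2 = 0.0650.
That is 0.0650 = 6.5% of the progeny.

6.5%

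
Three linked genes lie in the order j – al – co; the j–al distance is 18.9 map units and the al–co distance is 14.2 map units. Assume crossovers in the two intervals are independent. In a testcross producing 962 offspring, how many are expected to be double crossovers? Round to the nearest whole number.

Map distances give recombination frequencies of 0.189 and 0.142 for the two intervals.
With no interference, expected double-crossover frequency = 0.189 × 0.142 = 0.02684.
Expected number = 0.02684 × 962 = 25.82 ≈ 26.

26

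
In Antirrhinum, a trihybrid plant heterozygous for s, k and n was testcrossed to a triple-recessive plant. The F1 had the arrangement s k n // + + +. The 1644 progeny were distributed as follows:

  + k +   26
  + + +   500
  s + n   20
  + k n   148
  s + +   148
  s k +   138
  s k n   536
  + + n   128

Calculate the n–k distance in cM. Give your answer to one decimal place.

19.0 cM

The two rarest classes, s + n and + k +, are the double crossovers. Comparing them with the parentals, only the k allele has switched, so k is the middle locus and the order is s – k – n.
Crossovers in the k–n interval produce the single-crossover classes s k + and + + n (138 + 128 = 266) plus the double crossovers (46).
RF(k–n) = (266 + 46) / 1644 = 312/1644 = 0.1898 → 19.0 cM.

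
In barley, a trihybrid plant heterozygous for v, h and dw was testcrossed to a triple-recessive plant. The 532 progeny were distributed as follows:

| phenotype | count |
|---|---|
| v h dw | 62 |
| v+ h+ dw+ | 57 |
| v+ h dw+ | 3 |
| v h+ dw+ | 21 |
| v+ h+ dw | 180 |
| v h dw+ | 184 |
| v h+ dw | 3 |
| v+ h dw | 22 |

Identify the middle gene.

The two most frequent reciprocal classes, v h dw+ and v+ h+ dw, are the parental types, so the F1 was v h dw+ / v+ h+ dw.
The two rarest classes, v+ h dw+ and v h+ dw, are the double crossovers. Comparing them with the parentals, only the v allele has switched, so v is the middle locus and the order is dw – v – h.

v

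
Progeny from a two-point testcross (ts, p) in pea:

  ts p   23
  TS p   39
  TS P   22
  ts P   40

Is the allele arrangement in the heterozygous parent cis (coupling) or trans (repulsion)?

The two most frequent classes are TS p (39) and ts P (40); these are the parental (non-recombinant) types.
So the F1 carried TS p on one chromosome and ts P on the other — the recessive alleles are on opposite chromosomes (trans / repulsion).

trans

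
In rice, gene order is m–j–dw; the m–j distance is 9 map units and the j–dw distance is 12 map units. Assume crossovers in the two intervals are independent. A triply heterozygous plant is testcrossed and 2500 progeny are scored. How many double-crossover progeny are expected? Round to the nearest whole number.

27

Map distances give recombination frequencies of 0.090 and 0.120 for the two intervals.
With no interference, expected double-crossover frequency = 0.090 × 0.120 = 0.01080.
Expected number = 0.01080 × 2500 = 27.00 ≈ 27.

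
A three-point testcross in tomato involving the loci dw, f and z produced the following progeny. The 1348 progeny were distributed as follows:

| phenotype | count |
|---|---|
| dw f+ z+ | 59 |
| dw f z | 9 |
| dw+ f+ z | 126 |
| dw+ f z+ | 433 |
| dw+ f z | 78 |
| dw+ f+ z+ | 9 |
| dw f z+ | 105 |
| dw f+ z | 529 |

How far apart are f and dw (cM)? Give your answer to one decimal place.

The two most frequent reciprocal classes, dw+ f z+ and dw f+ z, are the parental types, so the F1 was dw+ f z+ / dw f+ z.
The two rarest classes, dw+ f+ z+ and dw f z, are the double crossovers. Comparing them with the parentals, only the f allele has switched, so f is the middle locus and the order is dw – f – z.
Crossovers in the dw–f interval produce the single-crossover classes dw f z+ and dw+ f+ z (105 + 126 = 231) plus the double crossovers (18).
RF(dw–f) = (231 + 18) / 1348 = 249/1348 = 0.1847 → 18.5 cM.

18.5 cM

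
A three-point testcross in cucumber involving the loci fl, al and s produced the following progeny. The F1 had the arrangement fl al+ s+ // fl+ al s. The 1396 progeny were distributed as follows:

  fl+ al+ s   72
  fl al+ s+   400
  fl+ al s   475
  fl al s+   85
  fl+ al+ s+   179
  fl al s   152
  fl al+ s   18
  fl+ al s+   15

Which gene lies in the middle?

s

The two rarest classes, fl al+ s and fl+ al s+, are the double crossovers. Comparing them with the parentals, only the s allele has switched, so s is the middle locus and the order is fl – s – al.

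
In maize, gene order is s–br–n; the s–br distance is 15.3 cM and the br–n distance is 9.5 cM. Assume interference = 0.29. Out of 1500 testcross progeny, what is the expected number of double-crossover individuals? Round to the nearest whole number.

15

Map distances give recombination frequencies of 0.153 and 0.095 for the two intervals.
With interference 0.29 (so coincidence = 0.71), expected double-crossover frequency = 0.153 × 0.095 × 0.71 = 0.01032.
Expected number = 0.01032 × 1500 = 15.48 ≈ 15.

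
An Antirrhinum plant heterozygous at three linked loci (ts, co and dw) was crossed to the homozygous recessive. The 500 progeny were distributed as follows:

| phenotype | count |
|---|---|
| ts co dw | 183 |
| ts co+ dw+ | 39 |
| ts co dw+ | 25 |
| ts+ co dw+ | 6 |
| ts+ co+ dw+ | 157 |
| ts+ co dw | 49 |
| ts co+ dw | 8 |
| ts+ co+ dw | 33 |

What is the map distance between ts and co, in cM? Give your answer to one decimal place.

20.4 cM

The two most frequent reciprocal classes, ts co dw and ts+ co+ dw+, are the parental types, so the F1 was ts co dw / ts+ co+ dw+.
The two rarest classes, ts co+ dw and ts+ co dw+, are the double crossovers. Comparing them with the parentals, only the co allele has switched, so co is the middle locus and the order is dw – co – ts.
Crossovers in the co–ts interval produce the single-crossover classes ts+ co dw and ts co+ dw+ (49 + 39 = 88) plus the double crossovers (14).
RF(co–ts) = (88 + 14) / 500 = 102/500 = 0.2040 → 20.4 cM.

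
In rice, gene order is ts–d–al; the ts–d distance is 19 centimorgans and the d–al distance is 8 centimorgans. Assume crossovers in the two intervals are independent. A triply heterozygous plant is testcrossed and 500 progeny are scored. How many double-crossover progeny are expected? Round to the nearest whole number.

8

Map distances give recombination frequencies of 0.190 and 0.080 for the two intervals.
With no interference, expected double-crossover frequency = 0.190 × 0.080 = 0.01520.
Expected number = 0.01520 × 500 = 7.60 ≈ 8.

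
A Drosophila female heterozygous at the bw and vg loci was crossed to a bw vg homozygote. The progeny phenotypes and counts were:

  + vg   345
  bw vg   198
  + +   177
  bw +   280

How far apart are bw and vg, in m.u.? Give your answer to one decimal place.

The two most frequent classes, + vg (345) and bw + (280), are the parental types, so the F1 was + vg / bw +.
The recombinant classes are + + and bw vg: 177 + 198 = 375.
Recombination frequency = 375/1000 = 0.3750 ≈ 37.5%, i.e. 37.5 m.u.

37.5 m.u.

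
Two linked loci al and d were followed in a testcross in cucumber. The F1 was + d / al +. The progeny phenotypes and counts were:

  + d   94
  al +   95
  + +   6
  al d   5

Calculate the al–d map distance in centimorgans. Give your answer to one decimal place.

5.5 centimorgans

The recombinant classes are + + and al d: 6 + 5 = 11.
Recombination frequency = 11/200 = 0.0550 ≈ 5.5%, i.e. 5.5 centimorgans.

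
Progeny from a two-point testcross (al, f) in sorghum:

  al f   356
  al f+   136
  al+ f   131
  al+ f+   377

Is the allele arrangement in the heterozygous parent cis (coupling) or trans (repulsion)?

The two most frequent classes are al+ f+ (377) and al f (356); these are the parental (non-recombinant) types.
So the F1 carried al+ f+ on one chromosome and al f on the other — the recessive alleles are on the same chromosome (cis / coupling).

cis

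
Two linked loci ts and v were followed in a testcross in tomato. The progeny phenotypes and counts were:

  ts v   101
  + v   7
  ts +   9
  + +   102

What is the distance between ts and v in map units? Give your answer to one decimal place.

7.3 map units

The two most frequent classes, + + (102) and ts v (101), are the parental types, so the F1 was + + / ts v.
The recombinant classes are + v and ts +: 7 + 9 = 16.
Recombination frequency = 16/219 = 0.0731 ≈ 7.3%, i.e. 7.3 map units.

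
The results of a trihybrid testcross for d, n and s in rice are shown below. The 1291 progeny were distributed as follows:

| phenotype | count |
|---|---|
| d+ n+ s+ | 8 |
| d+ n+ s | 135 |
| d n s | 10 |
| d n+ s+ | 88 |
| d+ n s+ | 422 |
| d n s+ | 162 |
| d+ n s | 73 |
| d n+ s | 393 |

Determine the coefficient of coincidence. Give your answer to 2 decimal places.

0.41

The two most frequent reciprocal classes, d+ n s+ and d n+ s, are the parental types, so the F1 was d+ n s+ / d n+ s.
The two rarest classes, d+ n+ s+ and d n s, are the double crossovers. Comparing them with the parentals, only the n allele has switched, so n is the middle locus and the order is s – n – d.
s–n: (161 + 18)/1291 = 0.1387; n–d: (297 + 18)/1291 = 0.2440.
Expected DCO frequency = 0.1387 × 0.2440 ≈ 0.03384; observed = 18/1291 ≈ 0.01394.
Coefficient of coincidence = 0.01394/0.03384 ≈ 0.41.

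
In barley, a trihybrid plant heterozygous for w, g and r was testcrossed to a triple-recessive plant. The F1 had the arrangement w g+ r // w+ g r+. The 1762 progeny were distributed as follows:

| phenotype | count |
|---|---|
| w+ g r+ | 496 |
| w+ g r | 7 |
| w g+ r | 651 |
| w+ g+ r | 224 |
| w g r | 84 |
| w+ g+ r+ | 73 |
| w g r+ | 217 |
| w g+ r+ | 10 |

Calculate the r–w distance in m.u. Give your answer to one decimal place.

The two rarest classes, w g+ r+ and w+ g r, are the double crossovers. Comparing them with the parentals, only the r allele has switched, so r is the middle locus and the order is w – r – g.
Crossovers in the w–r interval produce the single-crossover classes w+ g+ r and w g r+ (224 + 217 = 441) plus the double crossovers (17).
RF(w–r) = (441 + 17) / 1762 = 458/1762 = 0.2599 → 26.0 m.u.

26.0 m.u.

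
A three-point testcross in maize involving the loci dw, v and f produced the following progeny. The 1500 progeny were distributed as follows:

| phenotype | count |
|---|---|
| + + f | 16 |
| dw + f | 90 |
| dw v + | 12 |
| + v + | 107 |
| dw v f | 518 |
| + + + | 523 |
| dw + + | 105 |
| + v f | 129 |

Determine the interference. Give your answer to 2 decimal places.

The two most frequent reciprocal classes, + + + and dw v f, are the parental types, so the F1 was + + + / dw v f.
The two rarest classes, + + f and dw v +, are the double crossovers. Comparing them with the parentals, only the f allele has switched, so f is the middle locus and the order is v – f – dw.
v–f: (197 + 28)/1500 = 0.1500; f–dw: (234 + 28)/1500 = 0.1747.
Expected DCO frequency = 0.1500 × 0.1747 ≈ 0.02620; observed = 28/1500 ≈ 0.01867.
Coefficient of coincidence = 0.01867/0.02620 ≈ 0.71; interference = 1 − 0.71 = 0.29.

0.29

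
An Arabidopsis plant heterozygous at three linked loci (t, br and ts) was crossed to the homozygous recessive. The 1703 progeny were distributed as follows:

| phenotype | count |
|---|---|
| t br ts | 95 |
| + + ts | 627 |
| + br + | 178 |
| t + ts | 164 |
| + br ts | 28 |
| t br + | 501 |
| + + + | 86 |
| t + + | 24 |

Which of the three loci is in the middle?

The two most frequent reciprocal classes, + + ts and t br +, are the parental types, so the F1 was + + ts / t br +.
The two rarest classes, + br ts and t + +, are the double crossovers. Comparing them with the parentals, only the br allele has switched, so br is the middle locus and the order is ts – br – t.

br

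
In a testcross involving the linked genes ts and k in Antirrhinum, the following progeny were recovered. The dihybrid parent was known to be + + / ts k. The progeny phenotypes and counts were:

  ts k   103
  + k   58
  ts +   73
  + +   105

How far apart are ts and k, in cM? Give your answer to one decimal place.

38.6 cM

The recombinant classes are + k and ts +: 58 + 73 = 131.
Recombination frequency = 131/339 = 0.3864 ≈ 38.6%, i.e. 38.6 cM.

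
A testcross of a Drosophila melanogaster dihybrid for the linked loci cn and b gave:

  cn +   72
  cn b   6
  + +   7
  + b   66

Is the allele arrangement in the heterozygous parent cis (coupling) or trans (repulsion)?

The two most frequent classes are + b (66) and cn + (72); these are the parental (non-recombinant) types.
So the F1 carried + b on one chromosome and cn + on the other — the recessive alleles are on opposite chromosomes (trans / repulsion).

trans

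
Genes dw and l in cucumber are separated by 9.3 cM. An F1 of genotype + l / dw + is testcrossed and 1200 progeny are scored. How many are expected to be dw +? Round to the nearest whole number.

544

A map distance of 9.3 cM corresponds to a recombination frequency of 0.093.
The F1 is + l / dw +, so dw + is a parental gamete class with expected frequency (1 − r)/2 = 0.907/2 = 0.4535.
Expected number = 0.4535 × 1200 = 544.20 ≈ 544.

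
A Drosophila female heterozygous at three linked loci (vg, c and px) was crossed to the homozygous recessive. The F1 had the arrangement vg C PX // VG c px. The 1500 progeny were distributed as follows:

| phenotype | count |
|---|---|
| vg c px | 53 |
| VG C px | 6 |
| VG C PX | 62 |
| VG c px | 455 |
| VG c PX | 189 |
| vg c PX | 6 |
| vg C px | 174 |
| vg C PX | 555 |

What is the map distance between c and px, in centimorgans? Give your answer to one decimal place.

The two rarest classes, vg c PX and VG C px, are the double crossovers. Comparing them with the parentals, only the c allele has switched, so c is the middle locus and the order is px – c – vg.
Crossovers in the px–c interval produce the single-crossover classes vg C px and VG c PX (174 + 189 = 363) plus the double crossovers (12).
RF(px–c) = (363 + 12) / 1500 = 375/1500 = 0.2500 → 25.0 centimorgans.

25.0 centimorgans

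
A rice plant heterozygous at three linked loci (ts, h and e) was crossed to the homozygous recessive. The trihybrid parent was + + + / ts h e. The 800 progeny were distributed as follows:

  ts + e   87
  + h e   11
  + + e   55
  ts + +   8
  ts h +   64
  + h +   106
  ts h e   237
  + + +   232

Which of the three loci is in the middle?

ts

The two rarest classes, ts + + and + h e, are the double crossovers. Comparing them with the parentals, only the ts allele has switched, so ts is the middle locus and the order is h – ts – e.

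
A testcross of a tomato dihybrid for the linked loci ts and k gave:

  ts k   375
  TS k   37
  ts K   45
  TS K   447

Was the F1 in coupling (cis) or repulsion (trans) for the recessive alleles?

cis

The two most frequent classes are TS K (447) and ts k (375); these are the parental (non-recombinant) types.
So the F1 carried TS K on one chromosome and ts k on the other — the recessive alleles are on the same chromosome (cis / coupling).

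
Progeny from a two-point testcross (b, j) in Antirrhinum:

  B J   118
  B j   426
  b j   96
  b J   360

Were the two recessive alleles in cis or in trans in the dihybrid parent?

trans

The two most frequent classes are B j (426) and b J (360); these are the parental (non-recombinant) types.
So the F1 carried B j on one chromosome and b J on the other — the recessive alleles are on opposite chromosomes (trans / repulsion).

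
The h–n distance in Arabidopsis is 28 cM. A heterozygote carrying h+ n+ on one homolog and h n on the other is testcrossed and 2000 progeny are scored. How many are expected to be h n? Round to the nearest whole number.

720

A map distance of 28 cM corresponds to a recombination frequency of 0.280.
The F1 is h+ n+ / h n, so h n is a parental gamete class with expected frequency (1 − r)/2 = 0.720/2 = 0.3600.
Expected number = 0.3600 × 2000 = 720.00 ≈ 720.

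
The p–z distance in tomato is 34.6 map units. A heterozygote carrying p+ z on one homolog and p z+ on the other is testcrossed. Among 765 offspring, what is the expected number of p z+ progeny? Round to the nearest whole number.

A map distance of 34.6 map units corresponds to a recombination frequency of 0.346.
The F1 is p+ z / p z+, so p z+ is a parental gamete class with expected frequency (1 − r)/2 = 0.654/2 = 0.3270.
Expected number = 0.3270 × 765 = 250.15 ≈ 250.

250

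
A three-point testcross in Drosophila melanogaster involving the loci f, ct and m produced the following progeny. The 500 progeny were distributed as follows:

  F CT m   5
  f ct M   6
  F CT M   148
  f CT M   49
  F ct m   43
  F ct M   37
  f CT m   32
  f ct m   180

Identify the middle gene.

m

The two most frequent reciprocal classes, F CT M and f ct m, are the parental types, so the F1 was F CT M / f ct m.
The two rarest classes, F CT m and f ct M, are the double crossovers. Comparing them with the parentals, only the m allele has switched, so m is the middle locus and the order is ct – m – f.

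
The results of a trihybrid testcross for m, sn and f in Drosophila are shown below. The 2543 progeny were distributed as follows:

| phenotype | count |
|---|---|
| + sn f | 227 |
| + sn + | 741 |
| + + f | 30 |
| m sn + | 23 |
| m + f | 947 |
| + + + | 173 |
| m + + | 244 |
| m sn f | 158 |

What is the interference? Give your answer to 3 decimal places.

The two most frequent reciprocal classes, + sn + and m + f, are the parental types, so the F1 was + sn + / m + f.
The two rarest classes, m sn + and + + f, are the double crossovers. Comparing them with the parentals, only the m allele has switched, so m is the middle locus and the order is sn – m – f.
sn–m: (331 + 53)/2543 = 0.1510; m–f: (471 + 53)/2543 = 0.2061.
Expected DCO frequency = 0.1510 × 0.2061 ≈ 0.03112; observed = 53/2543 ≈ 0.02084.
Coefficient of coincidence = 0.02084/0.03112 ≈ 0.670; interference = 1 − 0.670 = 0.330.

0.330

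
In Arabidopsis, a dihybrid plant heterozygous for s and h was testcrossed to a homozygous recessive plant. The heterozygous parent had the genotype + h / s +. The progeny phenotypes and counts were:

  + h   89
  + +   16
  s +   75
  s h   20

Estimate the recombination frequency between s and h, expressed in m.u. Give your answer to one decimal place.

The recombinant classes are + + and s h: 16 + 20 = 36.
Recombination frequency = 36/200 = 0.1800 ≈ 18.0%, i.e. 18.0 m.u.

18.0 m.u.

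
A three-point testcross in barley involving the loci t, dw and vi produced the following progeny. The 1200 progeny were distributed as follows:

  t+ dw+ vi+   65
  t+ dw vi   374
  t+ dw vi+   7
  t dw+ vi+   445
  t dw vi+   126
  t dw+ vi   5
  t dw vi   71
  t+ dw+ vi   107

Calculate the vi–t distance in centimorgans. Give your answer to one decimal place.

12.3 centimorgans

The two most frequent reciprocal classes, t dw+ vi+ and t+ dw vi, are the parental types, so the F1 was t dw+ vi+ / t+ dw vi.
The two rarest classes, t dw+ vi and t+ dw vi+, are the double crossovers. Comparing them with the parentals, only the vi allele has switched, so vi is the middle locus and the order is dw – vi – t.
Crossovers in the vi–t interval produce the single-crossover classes t+ dw+ vi+ and t dw vi (65 + 71 = 136) plus the double crossovers (12).
RF(vi–t) = (136 + 12) / 1200 = 148/1200 = 0.1233 → 12.3 centimorgans.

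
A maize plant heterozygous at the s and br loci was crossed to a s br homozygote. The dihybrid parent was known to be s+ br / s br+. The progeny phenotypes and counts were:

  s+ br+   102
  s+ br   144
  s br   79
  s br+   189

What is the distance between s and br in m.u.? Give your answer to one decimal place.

35.2 m.u.

The recombinant classes are s+ br+ and s br: 102 + 79 = 181.
Recombination frequency = 181/514 = 0.3521 ≈ 35.2%, i.e. 35.2 m.u.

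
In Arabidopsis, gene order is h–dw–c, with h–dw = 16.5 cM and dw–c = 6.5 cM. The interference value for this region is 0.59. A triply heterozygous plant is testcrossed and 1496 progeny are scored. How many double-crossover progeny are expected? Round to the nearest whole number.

Map distances give recombination frequencies of 0.165 and 0.065 for the two intervals.
With interference 0.59 (so coincidence = 0.41), expected double-crossover frequency = 0.165 × 0.065 × 0.41 = 0.00440.
Expected number = 0.00440 × 1496 = 6.58 ≈ 7.

7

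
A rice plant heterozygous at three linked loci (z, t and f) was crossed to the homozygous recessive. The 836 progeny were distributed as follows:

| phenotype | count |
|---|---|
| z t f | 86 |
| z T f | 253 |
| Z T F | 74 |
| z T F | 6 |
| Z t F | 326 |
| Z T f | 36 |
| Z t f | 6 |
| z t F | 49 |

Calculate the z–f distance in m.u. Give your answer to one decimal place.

The two most frequent reciprocal classes, Z t F and z T f, are the parental types, so the F1 was Z t F / z T f.
The two rarest classes, Z t f and z T F, are the double crossovers. Comparing them with the parentals, only the f allele has switched, so f is the middle locus and the order is z – f – t.
Crossovers in the z–f interval produce the single-crossover classes z t F and Z T f (49 + 36 = 85) plus the double crossovers (12).
RF(z–f) = (85 + 12) / 836 = 97/836 = 0.1160 → 11.6 m.u.

11.6 m.u.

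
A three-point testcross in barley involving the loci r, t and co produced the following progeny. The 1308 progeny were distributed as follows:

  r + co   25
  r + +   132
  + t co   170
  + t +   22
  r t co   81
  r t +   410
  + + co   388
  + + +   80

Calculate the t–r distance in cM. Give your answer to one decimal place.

26.7 cM

The two most frequent reciprocal classes, r t + and + + co, are the parental types, so the F1 was r t + / + + co.
The two rarest classes, + t + and r + co, are the double crossovers. Comparing them with the parentals, only the r allele has switched, so r is the middle locus and the order is t – r – co.
Crossovers in the t–r interval produce the single-crossover classes r + + and + t co (132 + 170 = 302) plus the double crossovers (47).
RF(t–r) = (302 + 47) / 1308 = 349/1308 = 0.2668 → 26.7 cM.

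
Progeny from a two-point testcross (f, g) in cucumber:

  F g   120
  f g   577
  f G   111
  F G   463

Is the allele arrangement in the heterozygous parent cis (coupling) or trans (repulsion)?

cis

The two most frequent classes are F G (463) and f g (577); these are the parental (non-recombinant) types.
So the F1 carried F G on one chromosome and f g on the other — the recessive alleles are on the same chromosome (cis / coupling).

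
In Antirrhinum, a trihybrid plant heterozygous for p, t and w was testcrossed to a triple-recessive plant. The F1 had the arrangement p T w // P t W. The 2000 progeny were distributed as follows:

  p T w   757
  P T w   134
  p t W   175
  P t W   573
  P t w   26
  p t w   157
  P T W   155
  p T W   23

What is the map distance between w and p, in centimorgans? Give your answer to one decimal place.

17.9 centimorgans

The two rarest classes, p T W and P t w, are the double crossovers. Comparing them with the parentals, only the w allele has switched, so w is the middle locus and the order is t – w – p.
Crossovers in the w–p interval produce the single-crossover classes P T w and p t W (134 + 175 = 309) plus the double crossovers (49).
RF(w–p) = (309 + 49) / 2000 = 358/2000 = 0.1790 → 17.9 centimorgans.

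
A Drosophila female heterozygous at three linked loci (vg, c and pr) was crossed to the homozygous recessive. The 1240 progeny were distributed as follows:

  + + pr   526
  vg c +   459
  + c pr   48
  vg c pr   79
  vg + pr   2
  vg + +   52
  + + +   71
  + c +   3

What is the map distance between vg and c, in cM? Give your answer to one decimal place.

The two most frequent reciprocal classes, + + pr and vg c +, are the parental types, so the F1 was + + pr / vg c +.
The two rarest classes, vg + pr and + c +, are the double crossovers. Comparing them with the parentals, only the vg allele has switched, so vg is the middle locus and the order is pr – vg – c.
Crossovers in the vg–c interval produce the single-crossover classes + c pr and vg + + (48 + 52 = 100) plus the double crossovers (5).
RF(vg–c) = (100 + 5) / 1240 = 105/1240 = 0.0847 → 8.5 cM.

8.5 cM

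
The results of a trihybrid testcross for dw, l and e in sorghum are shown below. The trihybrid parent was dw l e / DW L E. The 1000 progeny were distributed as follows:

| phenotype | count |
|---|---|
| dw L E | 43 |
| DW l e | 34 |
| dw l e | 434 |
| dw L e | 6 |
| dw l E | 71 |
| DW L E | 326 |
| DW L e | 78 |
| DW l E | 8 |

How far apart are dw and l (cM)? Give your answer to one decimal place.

9.1 cM

The two rarest classes, dw L e and DW l E, are the double crossovers. Comparing them with the parentals, only the l allele has switched, so l is the middle locus and the order is e – l – dw.
Crossovers in the l–dw interval produce the single-crossover classes DW l e and dw L E (34 + 43 = 77) plus the double crossovers (14).
RF(l–dw) = (77 + 14) / 1000 = 91/1000 = 0.0910 → 9.1 cM.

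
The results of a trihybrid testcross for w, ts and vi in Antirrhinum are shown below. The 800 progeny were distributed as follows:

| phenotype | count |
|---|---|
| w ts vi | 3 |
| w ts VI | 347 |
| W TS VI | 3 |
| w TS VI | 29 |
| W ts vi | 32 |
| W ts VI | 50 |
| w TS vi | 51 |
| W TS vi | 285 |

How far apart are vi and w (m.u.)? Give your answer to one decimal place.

The two most frequent reciprocal classes, w ts VI and W TS vi, are the parental types, so the F1 was w ts VI / W TS vi.
The two rarest classes, w ts vi and W TS VI, are the double crossovers. Comparing them with the parentals, only the vi allele has switched, so vi is the middle locus and the order is w – vi – ts.
Crossovers in the w–vi interval produce the single-crossover classes W ts VI and w TS vi (50 + 51 = 101) plus the double crossovers (6).
RF(w–vi) = (101 + 6) / 800 = 107/800 = 0.1338 → 13.4 m.u.

13.4 m.u.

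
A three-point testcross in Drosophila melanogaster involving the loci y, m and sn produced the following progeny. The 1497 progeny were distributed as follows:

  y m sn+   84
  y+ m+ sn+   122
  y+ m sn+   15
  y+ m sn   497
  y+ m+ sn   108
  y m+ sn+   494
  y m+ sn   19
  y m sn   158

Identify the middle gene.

sn

The two most frequent reciprocal classes, y+ m sn and y m+ sn+, are the parental types, so the F1 was y+ m sn / y m+ sn+.
The two rarest classes, y+ m sn+ and y m+ sn, are the double crossovers. Comparing them with the parentals, only the sn allele has switched, so sn is the middle locus and the order is m – sn – y.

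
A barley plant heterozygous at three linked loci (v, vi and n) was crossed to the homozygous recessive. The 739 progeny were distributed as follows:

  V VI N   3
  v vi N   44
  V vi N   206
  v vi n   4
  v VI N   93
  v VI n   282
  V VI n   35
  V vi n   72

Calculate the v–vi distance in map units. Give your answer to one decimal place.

The two most frequent reciprocal classes, v VI n and V vi N, are the parental types, so the F1 was v VI n / V vi N.
The two rarest classes, v vi n and V VI N, are the double crossovers. Comparing them with the parentals, only the vi allele has switched, so vi is the middle locus and the order is n – vi – v.
Crossovers in the vi–v interval produce the single-crossover classes V VI n and v vi N (35 + 44 = 79) plus the double crossovers (7).
RF(vi–v) = (79 + 7) / 739 = 86/739 = 0.1164 → 11.6 map units.

11.6 map units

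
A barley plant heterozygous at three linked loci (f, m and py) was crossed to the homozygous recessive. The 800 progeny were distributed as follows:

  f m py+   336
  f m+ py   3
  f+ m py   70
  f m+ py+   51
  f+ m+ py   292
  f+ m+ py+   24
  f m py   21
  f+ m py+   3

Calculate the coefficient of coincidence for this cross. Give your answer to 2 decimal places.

0.74

The two most frequent reciprocal classes, f+ m+ py and f m py+, are the parental types, so the F1 was f+ m+ py / f m py+.
The two rarest classes, f m+ py and f+ m py+, are the double crossovers. Comparing them with the parentals, only the f allele has switched, so f is the middle locus and the order is m – f – py.
m–f: (121 + 6)/800 = 0.1588; f–py: (45 + 6)/800 = 0.0638.
Expected DCO frequency = 0.1588 × 0.0638 ≈ 0.01013; observed = 6/800 ≈ 0.00750.
Coefficient of coincidence = 0.00750/0.01013 ≈ 0.74.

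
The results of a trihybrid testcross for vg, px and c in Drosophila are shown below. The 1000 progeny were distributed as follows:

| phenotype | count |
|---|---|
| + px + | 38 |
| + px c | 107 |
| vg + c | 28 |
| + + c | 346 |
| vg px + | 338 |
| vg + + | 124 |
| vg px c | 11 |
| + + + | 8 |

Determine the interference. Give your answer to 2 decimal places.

The two most frequent reciprocal classes, vg px + and + + c, are the parental types, so the F1 was vg px + / + + c.
The two rarest classes, vg px c and + + +, are the double crossovers. Comparing them with the parentals, only the c allele has switched, so c is the middle locus and the order is vg – c – px.
vg–c: (66 + 19)/1000 = 0.0850; c–px: (231 + 19)/1000 = 0.2500.
Expected DCO frequency = 0.0850 × 0.2500 ≈ 0.02125; observed = 19/1000 ≈ 0.01900.
Coefficient of coincidence = 0.01900/0.02125 ≈ 0.89; interference = 1 − 0.89 = 0.11.

0.11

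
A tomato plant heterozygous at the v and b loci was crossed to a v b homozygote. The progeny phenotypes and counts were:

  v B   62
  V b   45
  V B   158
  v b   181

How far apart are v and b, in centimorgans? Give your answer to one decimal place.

24.0 centimorgans

The two most frequent classes, V B (158) and v b (181), are the parental types, so the F1 was V B / v b.
The recombinant classes are V b and v B: 45 + 62 = 107.
Recombination frequency = 107/446 = 0.2399 ≈ 24.0%, i.e. 24.0 centimorgans.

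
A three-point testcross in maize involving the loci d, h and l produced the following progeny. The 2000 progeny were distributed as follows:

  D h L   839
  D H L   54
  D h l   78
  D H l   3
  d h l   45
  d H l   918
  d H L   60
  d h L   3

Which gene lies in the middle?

The two most frequent reciprocal classes, D h L and d H l, are the parental types, so the F1 was D h L / d H l.
The two rarest classes, d h L and D H l, are the double crossovers. Comparing them with the parentals, only the d allele has switched, so d is the middle locus and the order is h – d – l.

d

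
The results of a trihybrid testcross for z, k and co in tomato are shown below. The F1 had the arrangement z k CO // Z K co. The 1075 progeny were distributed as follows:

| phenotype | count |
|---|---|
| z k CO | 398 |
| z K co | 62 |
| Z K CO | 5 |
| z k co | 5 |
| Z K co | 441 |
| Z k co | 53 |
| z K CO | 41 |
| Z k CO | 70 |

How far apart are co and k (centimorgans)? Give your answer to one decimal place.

The two rarest classes, z k co and Z K CO, are the double crossovers. Comparing them with the parentals, only the co allele has switched, so co is the middle locus and the order is k – co – z.
Crossovers in the k–co interval produce the single-crossover classes z K CO and Z k co (41 + 53 = 94) plus the double crossovers (10).
RF(k–co) = (94 + 10) / 1075 = 104/1075 = 0.0967 → 9.7 centimorgans.

9.7 centimorgans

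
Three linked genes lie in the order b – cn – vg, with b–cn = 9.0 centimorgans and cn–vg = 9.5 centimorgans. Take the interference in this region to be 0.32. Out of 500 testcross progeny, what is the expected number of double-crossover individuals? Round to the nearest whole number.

Map distances give recombination frequencies of 0.090 and 0.095 for the two intervals.
With interference 0.32 (so coincidence = 0.68), expected double-crossover frequency = 0.090 × 0.095 × 0.68 = 0.00581.
Expected number = 0.00581 × 500 = 2.91 ≈ 3.

3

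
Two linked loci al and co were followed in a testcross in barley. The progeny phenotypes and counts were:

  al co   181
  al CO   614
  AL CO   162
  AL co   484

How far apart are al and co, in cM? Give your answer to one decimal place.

23.8 cM

The two most frequent classes, AL co (484) and al CO (614), are the parental types, so the F1 was AL co / al CO.
The recombinant classes are AL CO and al co: 162 + 181 = 343.
Recombination frequency = 343/1441 = 0.2380 ≈ 23.8%, i.e. 23.8 cM.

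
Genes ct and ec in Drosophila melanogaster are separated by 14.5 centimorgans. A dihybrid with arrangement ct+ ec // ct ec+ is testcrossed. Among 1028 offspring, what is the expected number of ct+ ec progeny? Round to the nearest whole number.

A map distance of 14.5 centimorgans corresponds to a recombination frequency of 0.145.
The F1 is ct+ ec / ct ec+, so ct+ ec is a parental gamete class with expected frequency (1 − r)/2 = 0.855/2 = 0.4275.
Expected number = 0.4275 × 1028 = 439.47 ≈ 439.

439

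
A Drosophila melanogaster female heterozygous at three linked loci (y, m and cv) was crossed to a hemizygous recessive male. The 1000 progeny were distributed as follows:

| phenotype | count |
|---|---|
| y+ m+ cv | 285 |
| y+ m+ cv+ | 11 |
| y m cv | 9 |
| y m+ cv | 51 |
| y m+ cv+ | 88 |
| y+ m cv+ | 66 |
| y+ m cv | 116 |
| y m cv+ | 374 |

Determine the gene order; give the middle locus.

cv

The two most frequent reciprocal classes, y+ m+ cv and y m cv+, are the parental types, so the F1 was y+ m+ cv / y m cv+.
The two rarest classes, y+ m+ cv+ and y m cv, are the double crossovers. Comparing them with the parentals, only the cv allele has switched, so cv is the middle locus and the order is y – cv – m.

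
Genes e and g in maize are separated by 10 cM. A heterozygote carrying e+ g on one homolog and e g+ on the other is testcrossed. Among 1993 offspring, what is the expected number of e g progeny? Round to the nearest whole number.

100

A map distance of 10 cM corresponds to a recombination frequency of 0.100.
The F1 is e+ g / e g+, so e g is a recombinant gamete class with expected frequency r/2 = 0.100/2 = 0.0500.
Expected number = 0.0500 × 1993 = 99.65 ≈ 100.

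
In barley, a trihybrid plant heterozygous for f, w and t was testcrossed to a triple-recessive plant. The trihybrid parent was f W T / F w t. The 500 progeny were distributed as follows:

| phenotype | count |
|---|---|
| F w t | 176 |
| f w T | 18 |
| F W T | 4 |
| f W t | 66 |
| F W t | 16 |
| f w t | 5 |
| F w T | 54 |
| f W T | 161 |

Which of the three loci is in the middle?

f

The two rarest classes, F W T and f w t, are the double crossovers. Comparing them with the parentals, only the f allele has switched, so f is the middle locus and the order is t – f – w.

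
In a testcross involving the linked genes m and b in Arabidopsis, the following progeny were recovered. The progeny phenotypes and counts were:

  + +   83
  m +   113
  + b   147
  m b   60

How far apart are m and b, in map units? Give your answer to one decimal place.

The two most frequent classes, + b (147) and m + (113), are the parental types, so the F1 was + b / m +.
The recombinant classes are + + and m b: 83 + 60 = 143.
Recombination frequency = 143/403 = 0.3548 ≈ 35.5%, i.e. 35.5 map units.

35.5 map units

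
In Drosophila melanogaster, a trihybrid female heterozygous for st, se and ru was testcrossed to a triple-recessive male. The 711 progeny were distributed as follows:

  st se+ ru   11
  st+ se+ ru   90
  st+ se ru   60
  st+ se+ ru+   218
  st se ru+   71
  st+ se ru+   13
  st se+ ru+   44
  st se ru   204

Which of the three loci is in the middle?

se

The two most frequent reciprocal classes, st+ se+ ru+ and st se ru, are the parental types, so the F1 was st+ se+ ru+ / st se ru.
The two rarest classes, st+ se ru+ and st se+ ru, are the double crossovers. Comparing them with the parentals, only the se allele has switched, so se is the middle locus and the order is ru – se – st.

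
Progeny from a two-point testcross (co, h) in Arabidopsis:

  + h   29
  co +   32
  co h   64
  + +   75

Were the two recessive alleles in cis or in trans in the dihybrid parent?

cis

The two most frequent classes are + + (75) and co h (64); these are the parental (non-recombinant) types.
So the F1 carried + + on one chromosome and co h on the other — the recessive alleles are on the same chromosome (cis / coupling).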